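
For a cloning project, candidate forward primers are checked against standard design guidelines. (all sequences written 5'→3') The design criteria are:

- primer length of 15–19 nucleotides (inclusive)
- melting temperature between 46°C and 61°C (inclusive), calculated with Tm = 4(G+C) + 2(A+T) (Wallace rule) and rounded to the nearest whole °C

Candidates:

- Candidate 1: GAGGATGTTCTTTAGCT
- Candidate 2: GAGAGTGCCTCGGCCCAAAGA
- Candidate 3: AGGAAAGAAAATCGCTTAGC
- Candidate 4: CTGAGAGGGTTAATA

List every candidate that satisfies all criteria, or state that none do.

Candidate 1 only.

Candidate 1 (17 nt, A=3 T=7 G=5 C=2): length 17 ✓; Tm = 2·10 + 4·7 = 48°C ✓ — passes.
Candidate 2 (21 nt, A=6 T=2 G=7 C=6): length 21, outside 15–19 ✗; Tm = 2·8 + 4·13 = 68°C, outside 46–61°C ✗ — fails.
Candidate 3 (20 nt, A=9 T=3 G=5 C=3): length 20, outside 15–19 ✗; Tm = 2·12 + 4·8 = 56°C ✓ — fails.
Candidate 4 (15 nt, A=5 T=4 G=5 C=1): length 15 ✓; Tm = 2·9 + 4·6 = 42°C, outside 46–61°C ✗ — fails.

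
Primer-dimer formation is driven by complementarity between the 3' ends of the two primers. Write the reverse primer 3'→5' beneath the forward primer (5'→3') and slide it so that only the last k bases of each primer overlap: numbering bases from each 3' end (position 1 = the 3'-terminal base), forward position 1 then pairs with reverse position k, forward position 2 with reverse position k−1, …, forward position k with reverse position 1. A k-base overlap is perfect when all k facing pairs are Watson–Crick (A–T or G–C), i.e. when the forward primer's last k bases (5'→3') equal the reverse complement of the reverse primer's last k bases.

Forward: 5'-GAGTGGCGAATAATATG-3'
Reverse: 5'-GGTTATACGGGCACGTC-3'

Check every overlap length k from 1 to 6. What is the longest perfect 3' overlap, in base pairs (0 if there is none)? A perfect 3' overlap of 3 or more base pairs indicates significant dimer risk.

Longest perfect overlap: 1 complementary base pair; below the dimer-risk threshold (threshold 3).

Last 6 bases (5'→3') — forward …AATATG, reverse …CACGTC.
Reverse complement of the reverse primer's last 6 bases: GACGTG; its first k bases are the reverse complement of the reverse primer's last k bases, so a perfect k-base overlap needs the forward primer's last k bases to equal them.
Comparing (forward last k vs required): k=1: G vs G ✓; k=2: TG vs GA ✗; k=3: ATG vs GAC ✗; k=4: TATG vs GACG ✗; k=5: ATATG vs GACGT ✗; k=6: AATATG vs GACGTG ✗.
Only k = 1 is perfect, so the longest perfect 3' overlap is 1.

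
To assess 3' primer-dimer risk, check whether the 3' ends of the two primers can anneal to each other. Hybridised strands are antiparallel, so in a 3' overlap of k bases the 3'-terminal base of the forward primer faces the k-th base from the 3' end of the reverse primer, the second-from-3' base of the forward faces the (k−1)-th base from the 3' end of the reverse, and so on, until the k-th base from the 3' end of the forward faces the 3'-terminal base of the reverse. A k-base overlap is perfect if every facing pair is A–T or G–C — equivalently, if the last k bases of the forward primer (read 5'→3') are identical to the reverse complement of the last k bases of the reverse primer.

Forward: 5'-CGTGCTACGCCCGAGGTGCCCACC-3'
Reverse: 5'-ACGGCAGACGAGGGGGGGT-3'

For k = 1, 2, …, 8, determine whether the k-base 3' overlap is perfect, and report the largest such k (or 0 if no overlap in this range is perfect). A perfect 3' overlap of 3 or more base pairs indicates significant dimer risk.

Longest perfect overlap: 3 complementary base pairs; significant dimer risk (threshold 3).

Last 8 bases (5'→3') — forward …TGCCCACC, reverse …GGGGGGGT.
Reverse complement of the reverse primer's last 8 bases: ACCCCCCC; its first k bases are the reverse complement of the reverse primer's last k bases, so a perfect k-base overlap needs the forward primer's last k bases to equal them.
Comparing (forward last k vs required): k=1: C vs A ✗; k=2: CC vs AC ✗; k=3: ACC vs ACC ✓; k=4: CACC vs ACCC ✗; k=5: CCACC vs ACCCC ✗; k=6: CCCACC vs ACCCCC ✗; k=7: GCCCACC vs ACCCCCC ✗; k=8: TGCCCACC vs ACCCCCCC ✗.
Only k = 3 is perfect, so the longest perfect 3' overlap is 3.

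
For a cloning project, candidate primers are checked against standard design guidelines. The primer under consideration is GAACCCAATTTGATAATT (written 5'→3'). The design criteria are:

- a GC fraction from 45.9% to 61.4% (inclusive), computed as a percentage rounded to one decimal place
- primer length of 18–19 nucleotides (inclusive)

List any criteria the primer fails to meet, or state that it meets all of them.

Base counts: A=7, T=6, G=2, C=3 (length 18).
GC content: GC 5/18 = 27.8%, outside 45.9–61.4% ✗
length: length 18 ✓

Fails: GC content.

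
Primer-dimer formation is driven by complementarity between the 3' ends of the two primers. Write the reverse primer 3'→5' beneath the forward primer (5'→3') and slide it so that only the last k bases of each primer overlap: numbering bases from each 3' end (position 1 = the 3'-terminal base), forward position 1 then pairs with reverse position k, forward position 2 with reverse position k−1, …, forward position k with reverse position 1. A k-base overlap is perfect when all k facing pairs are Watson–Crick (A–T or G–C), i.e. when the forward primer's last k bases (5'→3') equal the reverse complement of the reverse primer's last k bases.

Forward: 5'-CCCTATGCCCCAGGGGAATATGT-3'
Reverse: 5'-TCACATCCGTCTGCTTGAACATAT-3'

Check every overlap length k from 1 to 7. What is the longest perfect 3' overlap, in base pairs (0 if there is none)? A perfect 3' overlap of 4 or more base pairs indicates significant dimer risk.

Last 7 bases (5'→3') — forward …AATATGT, reverse …AACATAT.
Reverse complement of the reverse primer's last 7 bases: ATATGTT; its first k bases are the reverse complement of the reverse primer's last k bases, so a perfect k-base overlap needs the forward primer's last k bases to equal them.
Comparing (forward last k vs required): k=1: T vs A ✗; k=2: GT vs AT ✗; k=3: TGT vs ATA ✗; k=4: ATGT vs ATAT ✗; k=5: TATGT vs ATATG ✗; k=6: ATATGT vs ATATGT ✓; k=7: AATATGT vs ATATGTT ✗.
Only k = 6 is perfect, so the longest perfect 3' overlap is 6.

Longest perfect overlap: 6 complementary base pairs; significant dimer risk (threshold 4).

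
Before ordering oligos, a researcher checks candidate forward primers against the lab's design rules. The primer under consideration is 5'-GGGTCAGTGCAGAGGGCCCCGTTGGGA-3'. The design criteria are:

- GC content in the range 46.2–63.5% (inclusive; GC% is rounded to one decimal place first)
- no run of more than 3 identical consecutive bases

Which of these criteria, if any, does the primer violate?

Base counts: A=4, T=4, G=13, C=6 (length 27).
GC content: GC 19/27 = 70.4%, outside 46.2–63.5% ✗
homopolymer run: longest run = 4, exceeds 3 ✗

Fails: GC content, homopolymer run.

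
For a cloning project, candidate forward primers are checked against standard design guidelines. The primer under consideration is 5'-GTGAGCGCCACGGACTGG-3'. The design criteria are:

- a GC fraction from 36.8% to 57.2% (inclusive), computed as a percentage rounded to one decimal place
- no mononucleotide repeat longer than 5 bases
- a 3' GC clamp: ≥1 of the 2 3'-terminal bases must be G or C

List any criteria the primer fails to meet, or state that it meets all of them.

Base counts: A=3, T=2, G=8, C=5 (length 18).
GC content: GC 13/18 = 72.2%, outside 36.8–57.2% ✗
homopolymer run: longest run = 2 ✓
GC clamp: 3' end GG has 2 G/C ✓

Fails: GC content.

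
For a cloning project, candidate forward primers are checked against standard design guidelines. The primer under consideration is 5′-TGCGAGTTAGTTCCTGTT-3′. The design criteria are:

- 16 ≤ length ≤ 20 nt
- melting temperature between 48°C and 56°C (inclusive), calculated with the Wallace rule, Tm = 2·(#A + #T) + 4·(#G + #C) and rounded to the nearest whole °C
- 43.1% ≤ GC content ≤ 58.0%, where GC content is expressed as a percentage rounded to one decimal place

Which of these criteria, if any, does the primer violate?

Meets all criteria.

Base counts: A=2, T=8, G=5, C=3 (length 18).
length: length 18 ✓
Tm: Tm = 2·10 + 4·8 = 52°C ✓
GC content: GC 8/18 = 44.4% ✓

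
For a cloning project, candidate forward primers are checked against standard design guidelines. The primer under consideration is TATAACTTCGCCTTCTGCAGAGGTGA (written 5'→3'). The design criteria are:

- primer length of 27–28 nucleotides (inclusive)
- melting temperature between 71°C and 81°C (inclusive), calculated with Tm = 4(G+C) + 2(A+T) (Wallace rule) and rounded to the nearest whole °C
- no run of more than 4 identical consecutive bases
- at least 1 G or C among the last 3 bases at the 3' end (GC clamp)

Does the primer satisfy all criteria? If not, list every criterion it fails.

Fails: length.

Base counts: A=6, T=8, G=6, C=6 (length 26).
length: length 26, outside 27–28 ✗
Tm: Tm = 2·14 + 4·12 = 76°C ✓
homopolymer run: longest run = 2 ✓
GC clamp: 3' end TGA has 1 G/C ✓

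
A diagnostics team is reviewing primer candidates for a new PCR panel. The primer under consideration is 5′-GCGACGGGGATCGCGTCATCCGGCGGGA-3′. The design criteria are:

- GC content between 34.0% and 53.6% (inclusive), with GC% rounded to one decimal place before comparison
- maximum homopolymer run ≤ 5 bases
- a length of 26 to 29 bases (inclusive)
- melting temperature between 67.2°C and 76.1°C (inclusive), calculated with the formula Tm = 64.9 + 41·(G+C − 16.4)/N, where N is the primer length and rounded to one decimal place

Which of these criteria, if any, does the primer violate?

Fails: GC content.

Base counts: A=4, T=3, G=13, C=8 (length 28).
GC content: GC 21/28 = 75.0%, outside 34.0–53.6% ✗
homopolymer run: longest run = 4 ✓
length: length 28 ✓
Tm: Tm = 64.9 + 41·(21 − 16.4)/28 = 71.6°C ✓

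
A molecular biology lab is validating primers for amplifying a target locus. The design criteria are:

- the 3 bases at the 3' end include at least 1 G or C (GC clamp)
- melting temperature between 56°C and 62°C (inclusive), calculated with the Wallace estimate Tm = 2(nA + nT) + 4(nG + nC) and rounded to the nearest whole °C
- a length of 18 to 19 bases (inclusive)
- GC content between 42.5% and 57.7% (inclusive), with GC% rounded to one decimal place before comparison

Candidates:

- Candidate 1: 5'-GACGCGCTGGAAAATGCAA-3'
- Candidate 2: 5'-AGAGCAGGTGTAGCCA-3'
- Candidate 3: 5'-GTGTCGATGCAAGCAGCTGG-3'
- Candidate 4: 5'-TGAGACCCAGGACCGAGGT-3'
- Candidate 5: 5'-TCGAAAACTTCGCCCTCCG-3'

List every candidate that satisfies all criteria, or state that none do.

Candidate 1 (19 nt, A=7 T=2 G=6 C=4): 3' end CAA has 1 G/C ✓; Tm = 2·9 + 4·10 = 58°C ✓; length 19 ✓; GC 10/19 = 52.6% ✓ — passes.
Candidate 2 (16 nt, A=5 T=2 G=6 C=3): 3' end CCA has 2 G/C ✓; Tm = 2·7 + 4·9 = 50°C, outside 56–62°C ✗; length 16, outside 18–19 ✗; GC 9/16 = 56.3% ✓ — fails.
Candidate 3 (20 nt, A=4 T=4 G=8 C=4): 3' end TGG has 2 G/C ✓; Tm = 2·8 + 4·12 = 64°C, outside 56–62°C ✗; length 20, outside 18–19 ✗; GC 12/20 = 60.0%, outside 42.5–57.7% ✗ — fails.
Candidate 4 (19 nt, A=5 T=2 G=7 C=5): 3' end GGT has 2 G/C ✓; Tm = 2·7 + 4·12 = 62°C ✓; length 19 ✓; GC 12/19 = 63.2%, outside 42.5–57.7% ✗ — fails.
Candidate 5 (19 nt, A=4 T=4 G=3 C=8): 3' end CCG has 3 G/C ✓; Tm = 2·8 + 4·11 = 60°C ✓; length 19 ✓; GC 11/19 = 57.9%, outside 42.5–57.7% ✗ — fails.

Candidate 1 only.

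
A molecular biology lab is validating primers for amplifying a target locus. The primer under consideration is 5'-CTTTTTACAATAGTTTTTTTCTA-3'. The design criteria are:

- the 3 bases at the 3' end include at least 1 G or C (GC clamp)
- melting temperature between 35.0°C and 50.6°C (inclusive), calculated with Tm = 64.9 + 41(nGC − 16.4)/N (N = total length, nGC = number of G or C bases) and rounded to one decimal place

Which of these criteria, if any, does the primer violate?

Meets all criteria.

Base counts: A=5, T=14, G=1, C=3 (length 23).
GC clamp: 3' end CTA has 1 G/C ✓
Tm: Tm = 64.9 + 41·(4 − 16.4)/23 = 42.8°C ✓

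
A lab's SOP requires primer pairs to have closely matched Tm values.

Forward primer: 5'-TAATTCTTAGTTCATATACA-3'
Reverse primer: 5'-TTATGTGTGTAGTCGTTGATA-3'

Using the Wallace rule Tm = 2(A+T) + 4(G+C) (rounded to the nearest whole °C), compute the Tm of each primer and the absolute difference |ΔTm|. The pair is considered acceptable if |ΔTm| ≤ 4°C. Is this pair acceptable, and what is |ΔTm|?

|ΔTm| = 8°C; the pair is not acceptable.

Forward: A=7 T=9 G=1 C=3 → Tm = 2·16 + 4·4 = 48°C.
Reverse: A=4 T=10 G=6 C=1 → Tm = 2·14 + 4·7 = 56°C.
|ΔTm| = |48 − 56| = 8°C, > 4°C.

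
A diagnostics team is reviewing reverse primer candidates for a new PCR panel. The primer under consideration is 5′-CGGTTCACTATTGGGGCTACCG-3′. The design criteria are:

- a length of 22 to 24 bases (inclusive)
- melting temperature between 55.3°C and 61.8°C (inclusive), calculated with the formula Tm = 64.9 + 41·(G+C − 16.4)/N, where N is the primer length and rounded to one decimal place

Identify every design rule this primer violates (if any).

Base counts: A=3, T=6, G=7, C=6 (length 22).
length: length 22 ✓
Tm: Tm = 64.9 + 41·(13 − 16.4)/22 = 58.6°C ✓

Meets all criteria.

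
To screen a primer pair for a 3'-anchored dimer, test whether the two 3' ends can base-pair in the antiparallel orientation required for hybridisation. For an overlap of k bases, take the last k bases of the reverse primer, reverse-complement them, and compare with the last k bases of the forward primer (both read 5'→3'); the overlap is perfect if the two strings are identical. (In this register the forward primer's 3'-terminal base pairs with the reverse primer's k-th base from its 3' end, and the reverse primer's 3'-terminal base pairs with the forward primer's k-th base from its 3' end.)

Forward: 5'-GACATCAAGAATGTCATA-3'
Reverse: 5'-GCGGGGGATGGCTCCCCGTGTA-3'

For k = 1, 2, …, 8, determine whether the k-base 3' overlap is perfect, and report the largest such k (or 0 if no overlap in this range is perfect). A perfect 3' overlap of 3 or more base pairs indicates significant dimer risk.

Longest perfect overlap: 2 complementary base pairs; below the dimer-risk threshold (threshold 3).

Last 8 bases (5'→3') — forward …ATGTCATA, reverse …CCCGTGTA.
Reverse complement of the reverse primer's last 8 bases: TACACGGG; its first k bases are the reverse complement of the reverse primer's last k bases, so a perfect k-base overlap needs the forward primer's last k bases to equal them.
Comparing (forward last k vs required): k=1: A vs T ✗; k=2: TA vs TA ✓; k=3: ATA vs TAC ✗; k=4: CATA vs TACA ✗; k=5: TCATA vs TACAC ✗; k=6: GTCATA vs TACACG ✗; k=7: TGTCATA vs TACACGG ✗; k=8: ATGTCATA vs TACACGGG ✗.
Only k = 2 is perfect, so the longest perfect 3' overlap is 2.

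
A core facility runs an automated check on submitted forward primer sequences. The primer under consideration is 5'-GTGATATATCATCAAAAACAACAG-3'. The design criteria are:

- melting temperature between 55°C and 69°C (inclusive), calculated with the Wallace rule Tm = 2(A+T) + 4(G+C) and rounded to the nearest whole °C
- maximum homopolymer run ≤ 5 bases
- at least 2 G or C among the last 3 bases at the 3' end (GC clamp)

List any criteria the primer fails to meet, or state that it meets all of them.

Meets all criteria.

Base counts: A=12, T=5, G=3, C=4 (length 24).
Tm: Tm = 2·17 + 4·7 = 62°C ✓
homopolymer run: longest run = 5 ✓
GC clamp: 3' end CAG has 2 G/C ✓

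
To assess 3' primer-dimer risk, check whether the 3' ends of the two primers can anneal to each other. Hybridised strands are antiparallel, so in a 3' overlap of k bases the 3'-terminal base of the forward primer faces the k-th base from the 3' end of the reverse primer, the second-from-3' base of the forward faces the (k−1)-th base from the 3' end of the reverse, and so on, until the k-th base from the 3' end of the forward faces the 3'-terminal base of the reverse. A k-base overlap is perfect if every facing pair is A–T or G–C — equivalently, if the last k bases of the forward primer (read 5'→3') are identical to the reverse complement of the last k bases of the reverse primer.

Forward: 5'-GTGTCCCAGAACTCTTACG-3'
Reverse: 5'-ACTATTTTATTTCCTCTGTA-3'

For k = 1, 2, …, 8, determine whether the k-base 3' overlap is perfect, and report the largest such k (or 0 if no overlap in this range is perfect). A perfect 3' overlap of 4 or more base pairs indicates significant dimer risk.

Last 8 bases (5'→3') — forward …CTCTTACG, reverse …CCTCTGTA.
Reverse complement of the reverse primer's last 8 bases: TACAGAGG; its first k bases are the reverse complement of the reverse primer's last k bases, so a perfect k-base overlap needs the forward primer's last k bases to equal them.
Comparing (forward last k vs required): k=1: G vs T ✗; k=2: CG vs TA ✗; k=3: ACG vs TAC ✗; k=4: TACG vs TACA ✗; k=5: TTACG vs TACAG ✗; k=6: CTTACG vs TACAGA ✗; k=7: TCTTACG vs TACAGAG ✗; k=8: CTCTTACG vs TACAGAGG ✗.
No overlap length from 1 to 8 is perfect, so the longest perfect 3' overlap is 0.

Longest perfect overlap: 0 complementary base pairs; below the dimer-risk threshold (threshold 4).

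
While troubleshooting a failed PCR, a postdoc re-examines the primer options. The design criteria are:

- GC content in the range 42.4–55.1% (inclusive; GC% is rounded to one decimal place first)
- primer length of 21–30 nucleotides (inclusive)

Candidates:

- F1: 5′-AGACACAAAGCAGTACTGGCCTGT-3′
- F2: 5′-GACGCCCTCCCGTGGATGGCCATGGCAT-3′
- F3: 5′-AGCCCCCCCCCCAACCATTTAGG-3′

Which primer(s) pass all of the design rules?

F1 (24 nt, A=8 T=4 G=6 C=6): GC 12/24 = 50.0% ✓; length 24 ✓ — passes.
F2 (28 nt, A=4 T=5 G=9 C=10): GC 19/28 = 67.9%, outside 42.4–55.1% ✗; length 28 ✓ — fails.
F3 (23 nt, A=5 T=3 G=3 C=12): GC 15/23 = 65.2%, outside 42.4–55.1% ✗; length 23 ✓ — fails.

F1 only.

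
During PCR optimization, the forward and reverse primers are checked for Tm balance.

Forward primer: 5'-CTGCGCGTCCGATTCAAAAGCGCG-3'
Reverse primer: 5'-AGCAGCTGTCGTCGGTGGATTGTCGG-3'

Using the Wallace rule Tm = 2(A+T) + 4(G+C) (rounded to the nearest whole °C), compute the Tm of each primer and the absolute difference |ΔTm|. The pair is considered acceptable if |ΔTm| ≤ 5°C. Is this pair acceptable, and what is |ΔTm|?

|ΔTm| = 6°C; the pair is not acceptable.

Forward: A=5 T=4 G=7 C=8 → Tm = 2·9 + 4·15 = 78°C.
Reverse: A=3 T=7 G=11 C=5 → Tm = 2·10 + 4·16 = 84°C.
|ΔTm| = |78 − 84| = 6°C, > 5°C.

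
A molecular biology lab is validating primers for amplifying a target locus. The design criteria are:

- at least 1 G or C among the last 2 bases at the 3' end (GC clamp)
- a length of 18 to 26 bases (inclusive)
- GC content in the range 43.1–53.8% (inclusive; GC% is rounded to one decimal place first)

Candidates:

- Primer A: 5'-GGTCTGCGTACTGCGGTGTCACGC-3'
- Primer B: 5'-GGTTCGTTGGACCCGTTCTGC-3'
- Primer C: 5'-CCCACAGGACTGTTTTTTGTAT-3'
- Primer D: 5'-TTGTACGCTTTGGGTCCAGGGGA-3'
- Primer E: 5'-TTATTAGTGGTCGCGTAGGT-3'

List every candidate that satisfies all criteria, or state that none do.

Primer A (24 nt, A=2 T=6 G=9 C=7): 3' end GC has 2 G/C ✓; length 24 ✓; GC 16/24 = 66.7%, outside 43.1–53.8% ✗ — fails.
Primer B (21 nt, A=1 T=7 G=7 C=6): 3' end GC has 2 G/C ✓; length 21 ✓; GC 13/21 = 61.9%, outside 43.1–53.8% ✗ — fails.
Primer C (22 nt, A=4 T=9 G=4 C=5): 3' end AT has 0 G/C, need ≥1 ✗; length 22 ✓; GC 9/22 = 40.9%, outside 43.1–53.8% ✗ — fails.
Primer D (23 nt, A=3 T=7 G=9 C=4): 3' end GA has 1 G/C ✓; length 23 ✓; GC 13/23 = 56.5%, outside 43.1–53.8% ✗ — fails.
Primer E (20 nt, A=3 T=8 G=7 C=2): 3' end GT has 1 G/C ✓; length 20 ✓; GC 9/20 = 45.0% ✓ — passes.

Primer E only.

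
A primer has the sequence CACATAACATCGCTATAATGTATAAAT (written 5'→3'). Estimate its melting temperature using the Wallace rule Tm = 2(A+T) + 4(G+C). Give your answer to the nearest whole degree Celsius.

Base counts: A=12, T=8, G=2, C=5 (length 27).
Tm = 2·(12+8) + 4·(2+5) = 2·20 + 4·7 = 40 + 28 = 68°C.

68°C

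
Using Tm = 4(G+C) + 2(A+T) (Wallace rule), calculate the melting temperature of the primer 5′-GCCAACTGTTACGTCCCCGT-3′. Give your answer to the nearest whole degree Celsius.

Base counts: A=3, T=5, G=4, C=8 (length 20).
Tm = 2·(3+5) + 4·(4+8) = 2·8 + 4·12 = 16 + 48 = 64°C.

64°C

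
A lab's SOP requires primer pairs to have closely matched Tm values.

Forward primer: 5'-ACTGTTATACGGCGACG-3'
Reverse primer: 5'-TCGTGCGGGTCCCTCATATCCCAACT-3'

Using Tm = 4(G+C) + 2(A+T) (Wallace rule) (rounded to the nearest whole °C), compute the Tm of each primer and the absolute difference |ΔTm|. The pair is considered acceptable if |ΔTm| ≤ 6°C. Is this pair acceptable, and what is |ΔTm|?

Forward: A=4 T=4 G=5 C=4 → Tm = 2·8 + 4·9 = 52°C.
Reverse: A=4 T=7 G=5 C=10 → Tm = 2·11 + 4·15 = 82°C.
|ΔTm| = |52 − 82| = 30°C, > 6°C.

|ΔTm| = 30°C; the pair is not acceptable.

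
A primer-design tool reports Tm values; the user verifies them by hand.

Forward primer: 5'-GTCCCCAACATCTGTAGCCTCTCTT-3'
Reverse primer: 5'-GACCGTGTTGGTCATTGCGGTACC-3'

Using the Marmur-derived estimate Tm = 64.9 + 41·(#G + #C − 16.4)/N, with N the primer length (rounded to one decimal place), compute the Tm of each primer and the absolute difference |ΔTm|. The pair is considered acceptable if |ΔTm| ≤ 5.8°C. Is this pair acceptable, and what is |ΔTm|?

|ΔTm| = 1.5°C; the pair is acceptable.

Forward: G+C = 13, N = 25 → Tm = 64.9 + 41·(13 − 16.4)/25 = 59.3°C.
Reverse: G+C = 14, N = 24 → Tm = 64.9 + 41·(14 − 16.4)/24 = 60.8°C.
|ΔTm| = |59.3 − 60.8| = 1.5°C, ≤ 5.8°C.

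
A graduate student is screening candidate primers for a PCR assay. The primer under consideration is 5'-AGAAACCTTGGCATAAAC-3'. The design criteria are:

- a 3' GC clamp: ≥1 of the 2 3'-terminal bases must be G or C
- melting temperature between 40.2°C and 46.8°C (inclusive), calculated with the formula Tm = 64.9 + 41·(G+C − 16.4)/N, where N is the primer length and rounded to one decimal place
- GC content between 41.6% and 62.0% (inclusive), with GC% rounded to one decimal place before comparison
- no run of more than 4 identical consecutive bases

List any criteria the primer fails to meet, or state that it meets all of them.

Fails: GC content.

Base counts: A=8, T=3, G=3, C=4 (length 18).
GC clamp: 3' end AC has 1 G/C ✓
Tm: Tm = 64.9 + 41·(7 − 16.4)/18 = 43.5°C ✓
GC content: GC 7/18 = 38.9%, outside 41.6–62.0% ✗
homopolymer run: longest run = 3 ✓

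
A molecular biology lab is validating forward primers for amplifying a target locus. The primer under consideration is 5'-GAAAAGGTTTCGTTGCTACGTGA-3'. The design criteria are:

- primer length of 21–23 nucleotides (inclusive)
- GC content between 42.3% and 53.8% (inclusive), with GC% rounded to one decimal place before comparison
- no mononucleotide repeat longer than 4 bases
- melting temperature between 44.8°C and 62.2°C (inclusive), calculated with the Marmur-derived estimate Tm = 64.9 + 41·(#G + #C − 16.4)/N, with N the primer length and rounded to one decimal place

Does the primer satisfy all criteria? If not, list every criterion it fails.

Meets all criteria.

Base counts: A=6, T=7, G=7, C=3 (length 23).
length: length 23 ✓
GC content: GC 10/23 = 43.5% ✓
homopolymer run: longest run = 4 ✓
Tm: Tm = 64.9 + 41·(10 − 16.4)/23 = 53.5°C ✓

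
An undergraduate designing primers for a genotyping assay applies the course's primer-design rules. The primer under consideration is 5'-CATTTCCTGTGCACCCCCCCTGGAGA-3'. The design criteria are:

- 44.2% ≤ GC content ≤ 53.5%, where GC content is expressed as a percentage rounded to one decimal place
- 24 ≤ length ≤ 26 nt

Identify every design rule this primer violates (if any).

Fails: GC content.

Base counts: A=4, T=6, G=5, C=11 (length 26).
GC content: GC 16/26 = 61.5%, outside 44.2–53.5% ✗
length: length 26 ✓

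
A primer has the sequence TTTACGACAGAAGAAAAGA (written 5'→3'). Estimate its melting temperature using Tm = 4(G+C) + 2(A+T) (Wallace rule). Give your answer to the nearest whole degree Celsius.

Base counts: A=10, T=3, G=4, C=2 (length 19).
Tm = 2·(10+3) + 4·(4+2) = 2·13 + 4·6 = 26 + 24 = 50°C.

50°C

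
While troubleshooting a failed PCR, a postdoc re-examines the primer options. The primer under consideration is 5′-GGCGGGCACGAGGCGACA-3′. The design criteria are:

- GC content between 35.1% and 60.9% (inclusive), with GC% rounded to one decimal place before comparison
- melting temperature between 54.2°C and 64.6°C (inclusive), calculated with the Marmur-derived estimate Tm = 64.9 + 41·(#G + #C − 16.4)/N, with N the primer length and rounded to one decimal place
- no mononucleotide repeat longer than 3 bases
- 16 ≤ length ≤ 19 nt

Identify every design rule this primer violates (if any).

Fails: GC content.

Base counts: A=4, T=0, G=9, C=5 (length 18).
GC content: GC 14/18 = 77.8%, outside 35.1–60.9% ✗
Tm: Tm = 64.9 + 41·(14 − 16.4)/18 = 59.4°C ✓
homopolymer run: longest run = 3 ✓
length: length 18 ✓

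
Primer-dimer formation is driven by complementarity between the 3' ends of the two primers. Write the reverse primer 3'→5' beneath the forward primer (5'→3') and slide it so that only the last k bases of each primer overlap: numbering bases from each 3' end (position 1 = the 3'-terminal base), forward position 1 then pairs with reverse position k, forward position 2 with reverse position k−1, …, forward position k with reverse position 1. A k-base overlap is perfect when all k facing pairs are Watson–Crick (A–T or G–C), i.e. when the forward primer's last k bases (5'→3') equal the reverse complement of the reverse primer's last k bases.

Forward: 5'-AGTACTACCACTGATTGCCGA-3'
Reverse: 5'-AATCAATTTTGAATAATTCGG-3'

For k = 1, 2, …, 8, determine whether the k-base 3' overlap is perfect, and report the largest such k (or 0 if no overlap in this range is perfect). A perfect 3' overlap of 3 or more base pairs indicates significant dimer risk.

Longest perfect overlap: 4 complementary base pairs; significant dimer risk (threshold 3).

Last 8 bases (5'→3') — forward …ATTGCCGA, reverse …TAATTCGG.
Reverse complement of the reverse primer's last 8 bases: CCGAATTA; its first k bases are the reverse complement of the reverse primer's last k bases, so a perfect k-base overlap needs the forward primer's last k bases to equal them.
Comparing (forward last k vs required): k=1: A vs C ✗; k=2: GA vs CC ✗; k=3: CGA vs CCG ✗; k=4: CCGA vs CCGA ✓; k=5: GCCGA vs CCGAA ✗; k=6: TGCCGA vs CCGAAT ✗; k=7: TTGCCGA vs CCGAATT ✗; k=8: ATTGCCGA vs CCGAATTA ✗.
Only k = 4 is perfect, so the longest perfect 3' overlap is 4.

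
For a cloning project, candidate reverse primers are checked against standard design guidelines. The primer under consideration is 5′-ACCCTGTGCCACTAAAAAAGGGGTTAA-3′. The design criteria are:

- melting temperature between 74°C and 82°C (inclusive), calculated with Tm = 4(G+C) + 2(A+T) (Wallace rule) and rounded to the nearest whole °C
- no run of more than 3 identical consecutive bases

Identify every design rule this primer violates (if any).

Fails: homopolymer run.

Base counts: A=10, T=5, G=6, C=6 (length 27).
Tm: Tm = 2·15 + 4·12 = 78°C ✓
homopolymer run: longest run = 6, exceeds 3 ✗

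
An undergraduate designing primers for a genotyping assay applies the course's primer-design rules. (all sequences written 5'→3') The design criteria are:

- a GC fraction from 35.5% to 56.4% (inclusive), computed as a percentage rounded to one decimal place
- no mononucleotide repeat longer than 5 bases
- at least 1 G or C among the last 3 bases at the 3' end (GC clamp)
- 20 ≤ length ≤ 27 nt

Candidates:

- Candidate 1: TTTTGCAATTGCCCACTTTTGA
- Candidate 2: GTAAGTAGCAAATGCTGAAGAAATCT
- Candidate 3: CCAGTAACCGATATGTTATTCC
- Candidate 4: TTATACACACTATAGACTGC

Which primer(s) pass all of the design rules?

Candidate 1 (22 nt, A=4 T=10 G=3 C=5): GC 8/22 = 36.4% ✓; longest run = 4 ✓; 3' end TGA has 1 G/C ✓; length 22 ✓ — passes.
Candidate 2 (26 nt, A=11 T=6 G=6 C=3): GC 9/26 = 34.6%, outside 35.5–56.4% ✗; longest run = 3 ✓; 3' end TCT has 1 G/C ✓; length 26 ✓ — fails.
Candidate 3 (22 nt, A=6 T=7 G=3 C=6): GC 9/22 = 40.9% ✓; longest run = 2 ✓; 3' end TCC has 2 G/C ✓; length 22 ✓ — passes.
Candidate 4 (20 nt, A=7 T=6 G=2 C=5): GC 7/20 = 35.0%, outside 35.5–56.4% ✗; longest run = 2 ✓; 3' end TGC has 2 G/C ✓; length 20 ✓ — fails.

Candidate 1 and Candidate 3.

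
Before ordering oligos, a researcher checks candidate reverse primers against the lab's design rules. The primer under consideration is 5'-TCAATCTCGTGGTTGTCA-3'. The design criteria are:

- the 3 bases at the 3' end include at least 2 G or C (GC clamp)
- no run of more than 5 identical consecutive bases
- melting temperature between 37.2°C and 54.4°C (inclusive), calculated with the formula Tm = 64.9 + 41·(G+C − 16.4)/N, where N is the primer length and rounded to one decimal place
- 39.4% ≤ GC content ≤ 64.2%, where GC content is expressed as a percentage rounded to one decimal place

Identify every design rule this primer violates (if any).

Base counts: A=3, T=7, G=4, C=4 (length 18).
GC clamp: 3' end TCA has 1 G/C, need ≥2 ✗
homopolymer run: longest run = 2 ✓
Tm: Tm = 64.9 + 41·(8 − 16.4)/18 = 45.8°C ✓
GC content: GC 8/18 = 44.4% ✓

Fails: GC clamp.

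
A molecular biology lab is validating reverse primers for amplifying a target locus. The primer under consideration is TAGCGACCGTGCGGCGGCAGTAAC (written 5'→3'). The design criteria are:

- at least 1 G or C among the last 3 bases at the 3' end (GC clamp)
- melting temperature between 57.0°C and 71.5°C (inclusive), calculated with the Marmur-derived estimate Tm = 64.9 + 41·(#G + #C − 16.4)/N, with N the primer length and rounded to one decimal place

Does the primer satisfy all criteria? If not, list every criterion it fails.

Base counts: A=5, T=3, G=9, C=7 (length 24).
GC clamp: 3' end AAC has 1 G/C ✓
Tm: Tm = 64.9 + 41·(16 − 16.4)/24 = 64.2°C ✓

Meets all criteria.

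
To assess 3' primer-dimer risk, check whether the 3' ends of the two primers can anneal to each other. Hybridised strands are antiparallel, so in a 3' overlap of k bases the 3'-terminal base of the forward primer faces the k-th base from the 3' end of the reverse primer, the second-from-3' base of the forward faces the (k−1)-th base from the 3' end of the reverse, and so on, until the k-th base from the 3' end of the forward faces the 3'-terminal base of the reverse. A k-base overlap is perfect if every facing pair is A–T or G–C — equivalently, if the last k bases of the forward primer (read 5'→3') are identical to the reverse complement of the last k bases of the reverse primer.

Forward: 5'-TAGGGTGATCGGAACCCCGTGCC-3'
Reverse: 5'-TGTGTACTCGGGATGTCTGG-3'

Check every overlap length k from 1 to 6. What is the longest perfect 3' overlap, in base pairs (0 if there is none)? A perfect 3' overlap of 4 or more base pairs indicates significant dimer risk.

Last 6 bases (5'→3') — forward …CGTGCC, reverse …GTCTGG.
Reverse complement of the reverse primer's last 6 bases: CCAGAC; its first k bases are the reverse complement of the reverse primer's last k bases, so a perfect k-base overlap needs the forward primer's last k bases to equal them.
Comparing (forward last k vs required): k=1: C vs C ✓; k=2: CC vs CC ✓; k=3: GCC vs CCA ✗; k=4: TGCC vs CCAG ✗; k=5: GTGCC vs CCAGA ✗; k=6: CGTGCC vs CCAGAC ✗.
Perfect overlaps at k = 1, 2; the largest is 2.

Longest perfect overlap: 2 complementary base pairs; below the dimer-risk threshold (threshold 4).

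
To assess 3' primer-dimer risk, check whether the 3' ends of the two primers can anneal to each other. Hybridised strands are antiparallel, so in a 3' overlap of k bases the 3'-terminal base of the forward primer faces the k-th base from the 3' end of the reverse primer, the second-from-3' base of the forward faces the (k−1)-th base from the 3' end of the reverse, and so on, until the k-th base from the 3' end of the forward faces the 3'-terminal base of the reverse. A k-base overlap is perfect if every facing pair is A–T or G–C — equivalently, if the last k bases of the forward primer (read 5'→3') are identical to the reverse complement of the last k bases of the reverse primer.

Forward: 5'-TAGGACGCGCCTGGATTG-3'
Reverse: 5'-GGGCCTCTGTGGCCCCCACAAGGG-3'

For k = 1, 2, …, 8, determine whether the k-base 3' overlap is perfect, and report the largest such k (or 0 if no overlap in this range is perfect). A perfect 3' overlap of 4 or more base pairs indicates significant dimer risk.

Longest perfect overlap: 0 complementary base pairs; below the dimer-risk threshold (threshold 4).

Last 8 bases (5'→3') — forward …CTGGATTG, reverse …CACAAGGG.
Reverse complement of the reverse primer's last 8 bases: CCCTTGTG; its first k bases are the reverse complement of the reverse primer's last k bases, so a perfect k-base overlap needs the forward primer's last k bases to equal them.
Comparing (forward last k vs required): k=1: G vs C ✗; k=2: TG vs CC ✗; k=3: TTG vs CCC ✗; k=4: ATTG vs CCCT ✗; k=5: GATTG vs CCCTT ✗; k=6: GGATTG vs CCCTTG ✗; k=7: TGGATTG vs CCCTTGT ✗; k=8: CTGGATTG vs CCCTTGTG ✗.
No overlap length from 1 to 8 is perfect, so the longest perfect 3' overlap is 0.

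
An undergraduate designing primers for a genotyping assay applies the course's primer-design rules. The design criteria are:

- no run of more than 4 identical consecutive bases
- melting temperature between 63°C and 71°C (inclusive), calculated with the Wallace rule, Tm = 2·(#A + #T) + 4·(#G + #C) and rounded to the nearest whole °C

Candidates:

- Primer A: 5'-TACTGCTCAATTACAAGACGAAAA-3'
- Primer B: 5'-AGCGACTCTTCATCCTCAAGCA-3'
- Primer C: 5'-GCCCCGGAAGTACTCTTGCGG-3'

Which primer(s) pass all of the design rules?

Primer A, Primer B and Primer C.

Primer A (24 nt, A=11 T=5 G=3 C=5): longest run = 4 ✓; Tm = 2·16 + 4·8 = 64°C ✓ — passes.
Primer B (22 nt, A=6 T=5 G=3 C=8): longest run = 2 ✓; Tm = 2·11 + 4·11 = 66°C ✓ — passes.
Primer C (21 nt, A=3 T=4 G=7 C=7): longest run = 4 ✓; Tm = 2·7 + 4·14 = 70°C ✓ — passes.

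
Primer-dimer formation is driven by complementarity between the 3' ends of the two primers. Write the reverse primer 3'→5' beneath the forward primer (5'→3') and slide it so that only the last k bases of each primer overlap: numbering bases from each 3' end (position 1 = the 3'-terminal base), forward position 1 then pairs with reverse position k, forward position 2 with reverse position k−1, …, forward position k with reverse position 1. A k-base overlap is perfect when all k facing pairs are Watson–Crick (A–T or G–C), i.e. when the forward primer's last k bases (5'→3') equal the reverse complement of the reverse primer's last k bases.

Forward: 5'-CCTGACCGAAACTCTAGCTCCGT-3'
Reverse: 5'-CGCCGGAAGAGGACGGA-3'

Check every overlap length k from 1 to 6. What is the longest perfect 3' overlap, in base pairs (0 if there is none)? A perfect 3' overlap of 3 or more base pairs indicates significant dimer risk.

Last 6 bases (5'→3') — forward …CTCCGT, reverse …GACGGA.
Reverse complement of the reverse primer's last 6 bases: TCCGTC; its first k bases are the reverse complement of the reverse primer's last k bases, so a perfect k-base overlap needs the forward primer's last k bases to equal them.
Comparing (forward last k vs required): k=1: T vs T ✓; k=2: GT vs TC ✗; k=3: CGT vs TCC ✗; k=4: CCGT vs TCCG ✗; k=5: TCCGT vs TCCGT ✓; k=6: CTCCGT vs TCCGTC ✗.
Perfect overlaps at k = 1, 5; the largest is 5.

Longest perfect overlap: 5 complementary base pairs; significant dimer risk (threshold 3).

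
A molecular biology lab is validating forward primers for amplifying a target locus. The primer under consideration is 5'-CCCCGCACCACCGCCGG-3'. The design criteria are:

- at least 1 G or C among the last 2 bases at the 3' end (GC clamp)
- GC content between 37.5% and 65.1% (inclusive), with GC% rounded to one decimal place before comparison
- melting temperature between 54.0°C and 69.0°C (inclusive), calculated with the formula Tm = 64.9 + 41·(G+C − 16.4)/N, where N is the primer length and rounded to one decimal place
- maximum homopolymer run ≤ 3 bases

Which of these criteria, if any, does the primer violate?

Fails: GC content, homopolymer run.

Base counts: A=2, T=0, G=4, C=11 (length 17).
GC clamp: 3' end GG has 2 G/C ✓
GC content: GC 15/17 = 88.2%, outside 37.5–65.1% ✗
Tm: Tm = 64.9 + 41·(15 − 16.4)/17 = 61.5°C ✓
homopolymer run: longest run = 4, exceeds 3 ✗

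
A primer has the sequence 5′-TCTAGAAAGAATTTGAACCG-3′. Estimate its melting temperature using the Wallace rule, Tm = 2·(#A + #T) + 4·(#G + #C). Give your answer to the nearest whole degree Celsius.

54°C

Base counts: A=8, T=5, G=4, C=3 (length 20).
Tm = 2·(8+5) + 4·(4+3) = 2·13 + 4·7 = 26 + 28 = 54°C.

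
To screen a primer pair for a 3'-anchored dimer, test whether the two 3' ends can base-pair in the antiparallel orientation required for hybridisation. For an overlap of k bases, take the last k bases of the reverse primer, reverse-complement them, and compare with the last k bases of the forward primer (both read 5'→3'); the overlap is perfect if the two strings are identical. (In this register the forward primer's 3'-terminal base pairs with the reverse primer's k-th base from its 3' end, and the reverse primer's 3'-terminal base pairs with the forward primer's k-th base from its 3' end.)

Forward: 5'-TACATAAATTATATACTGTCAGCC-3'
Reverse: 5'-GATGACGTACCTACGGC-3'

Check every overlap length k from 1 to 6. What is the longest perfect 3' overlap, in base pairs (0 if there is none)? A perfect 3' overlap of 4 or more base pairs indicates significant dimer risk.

Longest perfect overlap: 3 complementary base pairs; below the dimer-risk threshold (threshold 4).

Last 6 bases (5'→3') — forward …TCAGCC, reverse …TACGGC.
Reverse complement of the reverse primer's last 6 bases: GCCGTA; its first k bases are the reverse complement of the reverse primer's last k bases, so a perfect k-base overlap needs the forward primer's last k bases to equal them.
Comparing (forward last k vs required): k=1: C vs G ✗; k=2: CC vs GC ✗; k=3: GCC vs GCC ✓; k=4: AGCC vs GCCG ✗; k=5: CAGCC vs GCCGT ✗; k=6: TCAGCC vs GCCGTA ✗.
Only k = 3 is perfect, so the longest perfect 3' overlap is 3.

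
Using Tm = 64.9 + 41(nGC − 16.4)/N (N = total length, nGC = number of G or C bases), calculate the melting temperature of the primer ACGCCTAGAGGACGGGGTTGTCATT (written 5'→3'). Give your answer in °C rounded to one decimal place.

61.0°C

Base counts: A=5, T=6, G=9, C=5; G+C = 14, N = 25.
Tm = 64.9 + 41·(14 − 16.4)/25 = 64.9 + -98.40/25 = 61.0°C.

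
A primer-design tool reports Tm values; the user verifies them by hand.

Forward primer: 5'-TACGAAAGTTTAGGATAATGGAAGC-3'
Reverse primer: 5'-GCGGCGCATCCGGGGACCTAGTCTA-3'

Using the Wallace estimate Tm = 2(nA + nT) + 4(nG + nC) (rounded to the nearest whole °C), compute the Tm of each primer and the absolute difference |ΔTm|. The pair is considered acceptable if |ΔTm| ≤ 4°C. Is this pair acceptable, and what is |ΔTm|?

|ΔTm| = 16°C; the pair is not acceptable.

Forward: A=10 T=6 G=7 C=2 → Tm = 2·16 + 4·9 = 68°C.
Reverse: A=4 T=4 G=9 C=8 → Tm = 2·8 + 4·17 = 84°C.
|ΔTm| = |68 − 84| = 16°C, > 4°C.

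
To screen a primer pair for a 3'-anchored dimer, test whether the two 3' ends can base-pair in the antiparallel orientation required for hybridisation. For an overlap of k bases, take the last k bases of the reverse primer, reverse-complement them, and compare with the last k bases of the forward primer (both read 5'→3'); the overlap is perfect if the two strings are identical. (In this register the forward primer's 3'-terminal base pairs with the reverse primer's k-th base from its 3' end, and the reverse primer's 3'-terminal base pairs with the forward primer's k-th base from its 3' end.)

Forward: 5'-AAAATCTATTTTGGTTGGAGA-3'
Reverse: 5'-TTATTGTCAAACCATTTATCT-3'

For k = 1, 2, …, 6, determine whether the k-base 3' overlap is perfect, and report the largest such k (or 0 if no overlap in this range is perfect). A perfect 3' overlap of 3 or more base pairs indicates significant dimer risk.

Longest perfect overlap: 3 complementary base pairs; significant dimer risk (threshold 3).

Last 6 bases (5'→3') — forward …TGGAGA, reverse …TTATCT.
Reverse complement of the reverse primer's last 6 bases: AGATAA; its first k bases are the reverse complement of the reverse primer's last k bases, so a perfect k-base overlap needs the forward primer's last k bases to equal them.
Comparing (forward last k vs required): k=1: A vs A ✓; k=2: GA vs AG ✗; k=3: AGA vs AGA ✓; k=4: GAGA vs AGAT ✗; k=5: GGAGA vs AGATA ✗; k=6: TGGAGA vs AGATAA ✗.
Perfect overlaps at k = 1, 3; the largest is 3.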